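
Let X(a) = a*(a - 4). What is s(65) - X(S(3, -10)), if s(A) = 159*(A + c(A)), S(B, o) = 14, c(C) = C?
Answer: 20530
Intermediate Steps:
X(a) = a*(-4 + a)
s(A) = 318*A (s(A) = 159*(A + A) = 159*(2*A) = 318*A)
s(65) - X(S(3, -10)) = 318*65 - 14*(-4 + 14) = 20670 - 14*10 = 20670 - 1*140 = 20670 - 140 = 20530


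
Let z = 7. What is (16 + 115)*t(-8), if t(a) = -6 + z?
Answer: 131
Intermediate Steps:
t(a) = 1 (t(a) = -6 + 7 = 1)
(16 + 115)*t(-8) = (16 + 115)*1 = 131*1 = 131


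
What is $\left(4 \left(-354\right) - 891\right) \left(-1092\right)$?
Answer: $2519244$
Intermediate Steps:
$\left(4 \left(-354\right) - 891\right) \left(-1092\right) = \left(-1416 - 891\right) \left(-1092\right) = \left(-2307\right) \left(-1092\right) = 2519244$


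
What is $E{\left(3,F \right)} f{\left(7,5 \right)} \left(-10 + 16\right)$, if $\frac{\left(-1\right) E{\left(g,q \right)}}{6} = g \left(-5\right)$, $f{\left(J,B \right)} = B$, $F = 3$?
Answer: $2700$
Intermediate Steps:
$E{\left(g,q \right)} = 30 g$ ($E{\left(g,q \right)} = - 6 g \left(-5\right) = - 6 \left(- 5 g\right) = 30 g$)
$E{\left(3,F \right)} f{\left(7,5 \right)} \left(-10 + 16\right) = 30 \cdot 3 \cdot 5 \left(-10 + 16\right) = 90 \cdot 5 \cdot 6 = 450 \cdot 6 = 2700$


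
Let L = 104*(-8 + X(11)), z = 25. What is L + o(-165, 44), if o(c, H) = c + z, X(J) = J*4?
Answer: 3604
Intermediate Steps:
X(J) = 4*J
o(c, H) = 25 + c (o(c, H) = c + 25 = 25 + c)
L = 3744 (L = 104*(-8 + 4*11) = 104*(-8 + 44) = 104*36 = 3744)
L + o(-165, 44) = 3744 + (25 - 165) = 3744 - 140 = 3604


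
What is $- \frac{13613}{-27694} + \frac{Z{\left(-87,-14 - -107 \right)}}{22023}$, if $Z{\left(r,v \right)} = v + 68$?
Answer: $\frac{304257833}{609904962} \approx 0.49886$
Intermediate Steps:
$Z{\left(r,v \right)} = 68 + v$
$- \frac{13613}{-27694} + \frac{Z{\left(-87,-14 - -107 \right)}}{22023} = - \frac{13613}{-27694} + \frac{68 - -93}{22023} = \left(-13613\right) \left(- \frac{1}{27694}\right) + \left(68 + \left(-14 + 107\right)\right) \frac{1}{22023} = \frac{13613}{27694} + \left(68 + 93\right) \frac{1}{22023} = \frac{13613}{27694} + 161 \cdot \frac{1}{22023} = \frac{13613}{27694} + \frac{161}{22023} = \frac{304257833}{609904962}$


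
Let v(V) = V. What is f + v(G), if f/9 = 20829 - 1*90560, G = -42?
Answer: -627621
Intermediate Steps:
f = -627579 (f = 9*(20829 - 1*90560) = 9*(20829 - 90560) = 9*(-69731) = -627579)
f + v(G) = -627579 - 42 = -627621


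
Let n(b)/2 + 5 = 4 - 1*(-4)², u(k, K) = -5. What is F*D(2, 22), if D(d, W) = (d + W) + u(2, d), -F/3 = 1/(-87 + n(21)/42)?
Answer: 1197/1844 ≈ 0.64913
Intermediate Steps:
n(b) = -34 (n(b) = -10 + 2*(4 - 1*(-4)²) = -10 + 2*(4 - 1*16) = -10 + 2*(4 - 16) = -10 + 2*(-12) = -10 - 24 = -34)
F = 63/1844 (F = -3/(-87 - 34/42) = -3/(-87 - 34*1/42) = -3/(-87 - 17/21) = -3/(-1844/21) = -3*(-21/1844) = 63/1844 ≈ 0.034165)
D(d, W) = -5 + W + d (D(d, W) = (d + W) - 5 = (W + d) - 5 = -5 + W + d)
F*D(2, 22) = 63*(-5 + 22 + 2)/1844 = (63/1844)*19 = 1197/1844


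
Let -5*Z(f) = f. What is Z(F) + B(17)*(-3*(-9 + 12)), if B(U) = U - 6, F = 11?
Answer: -506/5 ≈ -101.20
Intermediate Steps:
Z(f) = -f/5
B(U) = -6 + U
Z(F) + B(17)*(-3*(-9 + 12)) = -⅕*11 + (-6 + 17)*(-3*(-9 + 12)) = -11/5 + 11*(-3*3) = -11/5 + 11*(-9) = -11/5 - 99 = -506/5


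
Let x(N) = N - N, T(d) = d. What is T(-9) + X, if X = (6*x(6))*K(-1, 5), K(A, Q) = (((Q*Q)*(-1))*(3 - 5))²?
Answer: -9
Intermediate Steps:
x(N) = 0
K(A, Q) = 4*Q⁴ (K(A, Q) = ((Q²*(-1))*(-2))² = (-Q²*(-2))² = (2*Q²)² = 4*Q⁴)
X = 0 (X = (6*0)*(4*5⁴) = 0*(4*625) = 0*2500 = 0)
T(-9) + X = -9 + 0 = -9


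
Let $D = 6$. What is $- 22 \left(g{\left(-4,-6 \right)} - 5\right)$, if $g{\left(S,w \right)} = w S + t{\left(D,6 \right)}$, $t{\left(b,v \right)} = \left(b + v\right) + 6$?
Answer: $-814$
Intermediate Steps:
$t{\left(b,v \right)} = 6 + b + v$
$g{\left(S,w \right)} = 18 + S w$ ($g{\left(S,w \right)} = w S + \left(6 + 6 + 6\right) = S w + 18 = 18 + S w$)
$- 22 \left(g{\left(-4,-6 \right)} - 5\right) = - 22 \left(\left(18 - -24\right) - 5\right) = - 22 \left(\left(18 + 24\right) - 5\right) = - 22 \left(42 - 5\right) = - 22 \cdot 37 = \left(-1\right) 814 = -814$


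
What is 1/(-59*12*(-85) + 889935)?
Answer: 1/950115 ≈ 1.0525e-6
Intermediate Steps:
1/(-59*12*(-85) + 889935) = 1/(-708*(-85) + 889935) = 1/(60180 + 889935) = 1/950115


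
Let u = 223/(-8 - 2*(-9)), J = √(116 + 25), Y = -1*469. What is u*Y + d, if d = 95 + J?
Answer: -103637/10 + √141 ≈ -10352.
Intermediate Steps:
Y = -469
J = √141 ≈ 11.874
u = 223/10 (u = 223/(-8 + 18) = 223/10 ≈ 22.300)
d = 95 + √141 ≈ 106.87
u*Y + d = (223/10)*(-469) + (95 + √141) = -104587/10 + (95 + √141) = -103637/10 + √141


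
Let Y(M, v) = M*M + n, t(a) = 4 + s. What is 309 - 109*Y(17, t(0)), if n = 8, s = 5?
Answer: -32064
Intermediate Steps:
t(a) = 9 (t(a) = 4 + 5 = 9)
Y(M, v) = 8 + M² (Y(M, v) = M*M + 8 = M² + 8 = 8 + M²)
309 - 109*Y(17, t(0)) = 309 - 109*(8 + 17²) = 309 - 109*(8 + 289) = 309 - 109*297 = 309 - 32373 = -32064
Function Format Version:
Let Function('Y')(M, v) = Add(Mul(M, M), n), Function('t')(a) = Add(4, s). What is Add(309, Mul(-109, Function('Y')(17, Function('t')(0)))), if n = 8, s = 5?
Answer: -32064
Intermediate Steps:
Function('t')(a) = 9 (Function('t')(a) = Add(4, 5) = 9)
Function('Y')(M, v) = Add(8, Pow(M, 2)) (Function('Y')(M, v) = Add(Mul(M, M), 8) = Add(Pow(M, 2), 8) = Add(8, Pow(M, 2)))
Add(309, Mul(-109, Function('Y')(17, Function('t')(0)))) = Add(309, Mul(-109, Add(8, Pow(17, 2)))) = Add(309, Mul(-109, Add(8, 289))) = Add(309, Mul(-109, 297)) = Add(309, -32373) = -32064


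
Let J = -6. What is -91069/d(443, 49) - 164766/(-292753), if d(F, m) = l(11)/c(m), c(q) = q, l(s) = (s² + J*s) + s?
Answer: -118760413667/1756518 ≈ -67611.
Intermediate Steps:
l(s) = s² - 5*s (l(s) = (s² - 6*s) + s = s² - 5*s)
d(F, m) = 66/m (d(F, m) = (11*(-5 + 11))/m = (11*6)/m = 66/m)
-91069/d(443, 49) - 164766/(-292753) = -91069/(66/49) - 164766/(-292753) = -91069/(66*(1/49)) - 164766*(-1/292753) = -91069/66/49 + 164766/292753 = -91069*49/66 + 164766/292753 = -405671/6 + 164766/292753 = -118760413667/1756518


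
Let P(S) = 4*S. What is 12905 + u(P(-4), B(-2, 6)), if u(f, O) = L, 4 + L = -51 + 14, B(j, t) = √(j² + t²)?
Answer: 12864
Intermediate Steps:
L = -41 (L = -4 + (-51 + 14) = -4 - 37 = -41)
u(f, O) = -41
12905 + u(P(-4), B(-2, 6)) = 12905 - 41 = 12864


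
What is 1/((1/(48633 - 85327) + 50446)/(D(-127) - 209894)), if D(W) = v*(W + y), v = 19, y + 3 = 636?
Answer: -2449691440/617021841 ≈ -3.9702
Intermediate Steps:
y = 633 (y = -3 + 636 = 633)
D(W) = 12027 + 19*W (D(W) = 19*(W + 633) = 19*(633 + W) = 12027 + 19*W)
1/((1/(48633 - 85327) + 50446)/(D(-127) - 209894)) = 1/((1/(48633 - 85327) + 50446)/((12027 + 19*(-127)) - 209894)) = 1/((1/(-36694) + 50446)/((12027 - 2413) - 209894)) = 1/((-1/36694 + 50446)/(9614 - 209894)) = 1/((1851065523/36694)/(-200280)) = 1/((1851065523/36694)*(-1/200280)) = 1/(-617021841/2449691440) = -2449691440/617021841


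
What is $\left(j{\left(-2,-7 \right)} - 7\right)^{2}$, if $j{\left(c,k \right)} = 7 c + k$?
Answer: $784$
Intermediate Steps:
$j{\left(c,k \right)} = k + 7 c$
$\left(j{\left(-2,-7 \right)} - 7\right)^{2} = \left(\left(-7 + 7 \left(-2\right)\right) - 7\right)^{2} = \left(\left(-7 - 14\right) - 7\right)^{2} = \left(-21 - 7\right)^{2} = \left(-28\right)^{2} = 784$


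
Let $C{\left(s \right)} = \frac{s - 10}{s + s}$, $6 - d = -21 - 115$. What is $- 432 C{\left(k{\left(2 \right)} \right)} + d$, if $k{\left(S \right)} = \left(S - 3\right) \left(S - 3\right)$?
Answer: $2086$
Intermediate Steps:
$k{\left(S \right)} = \left(-3 + S\right)^{2}$ ($k{\left(S \right)} = \left(-3 + S\right) \left(-3 + S\right) = \left(-3 + S\right)^{2}$)
$d = 142$ ($d = 6 - \left(-21 - 115\right) = 6 - -136 = 6 + 136 = 142$)
$C{\left(s \right)} = \frac{-10 + s}{2 s}$
$- 432 C{\left(k{\left(2 \right)} \right)} + d = - 432 \frac{-10 + \left(-3 + 2\right)^{2}}{2 \left(-3 + 2\right)^{2}} + 142 = - 432 \frac{-10 + \left(-1\right)^{2}}{2 \left(-1\right)^{2}} + 142 = - 432 \frac{-10 + 1}{2 \cdot 1} + 142 = - 432 \cdot \frac{1}{2} \cdot 1 \left(-9\right) + 142 = \left(-432\right) \left(- \frac{9}{2}\right) + 142 = 1944 + 142 = 2086$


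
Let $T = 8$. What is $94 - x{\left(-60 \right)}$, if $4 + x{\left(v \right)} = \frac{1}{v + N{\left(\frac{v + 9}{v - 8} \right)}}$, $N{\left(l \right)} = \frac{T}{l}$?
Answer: $\frac{14507}{148} \approx 98.02$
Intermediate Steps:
$N{\left(l \right)} = \frac{8}{l}$
$x{\left(v \right)} = -4 + \frac{1}{v + \frac{8 \left(-8 + v\right)}{9 + v}}$ ($x{\left(v \right)} = -4 + \frac{1}{v + \frac{8}{\left(v + 9\right) \frac{1}{v - 8}}} = -4 + \frac{1}{v + \frac{8}{\left(9 + v\right) \frac{1}{-8 + v}}} = -4 + \frac{1}{v + \frac{8}{\frac{1}{-8 + v} \left(9 + v\right)}} = -4 + \frac{1}{v + 8 \frac{-8 + v}{9 + v}} = -4 + \frac{1}{v + \frac{8 \left(-8 + v\right)}{9 + v}}$)
$94 - x{\left(-60 \right)} = 94 - \frac{265 - -4020 - 4 \left(-60\right)^{2}}{-64 + \left(-60\right)^{2} + 17 \left(-60\right)} = 94 - \frac{265 + 4020 - 14400}{-64 + 3600 - 1020} = 94 - \frac{265 + 4020 - 14400}{2516} = 94 - \frac{1}{2516} \left(-10115\right) = 94 - - \frac{595}{148} = 94 + \frac{595}{148} = \frac{14507}{148}$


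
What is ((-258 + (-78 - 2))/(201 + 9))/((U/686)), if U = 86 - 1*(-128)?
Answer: -8281/1605 ≈ -5.1595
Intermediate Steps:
U = 214 (U = 86 + 128 = 214)
((-258 + (-78 - 2))/(201 + 9))/((U/686)) = ((-258 + (-78 - 2))/(201 + 9))/((214/686)) = ((-258 - 80)/210)/((214*(1/686))) = (-338*1/210)/(107/343) = -169/105*343/107 = -8281/1605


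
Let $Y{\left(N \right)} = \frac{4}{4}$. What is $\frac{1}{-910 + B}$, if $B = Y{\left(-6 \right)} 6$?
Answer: $- \frac{1}{904} \approx -0.0011062$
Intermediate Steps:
$Y{\left(N \right)} = 1$ ($Y{\left(N \right)} = 4 \cdot \frac{1}{4} = 1$)
$B = 6$ ($B = 1 \cdot 6 = 6$)
$\frac{1}{-910 + B} = \frac{1}{-910 + 6} = \frac{1}{-904} = - \frac{1}{904}$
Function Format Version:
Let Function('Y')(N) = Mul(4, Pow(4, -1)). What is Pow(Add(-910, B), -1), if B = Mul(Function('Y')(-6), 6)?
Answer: Rational(-1, 904) ≈ -0.0011062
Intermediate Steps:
Function('Y')(N) = 1 (Function('Y')(N) = Mul(4, Rational(1, 4)) = 1)
B = 6 (B = Mul(1, 6) = 6)
Pow(Add(-910, B), -1) = Pow(Add(-910, 6), -1) = Pow(-904, -1) = Rational(-1, 904)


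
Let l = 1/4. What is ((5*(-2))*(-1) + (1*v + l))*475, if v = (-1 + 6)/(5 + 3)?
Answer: 41325/8 ≈ 5165.6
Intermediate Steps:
l = ¼ ≈ 0.25000
v = 5/8 ≈ 0.62500
((5*(-2))*(-1) + (1*v + l))*475 = ((5*(-2))*(-1) + (1*(5/8) + ¼))*475 = (-10*(-1) + (5/8 + ¼))*475 = (10 + 7/8)*475 = (87/8)*475 = 41325/8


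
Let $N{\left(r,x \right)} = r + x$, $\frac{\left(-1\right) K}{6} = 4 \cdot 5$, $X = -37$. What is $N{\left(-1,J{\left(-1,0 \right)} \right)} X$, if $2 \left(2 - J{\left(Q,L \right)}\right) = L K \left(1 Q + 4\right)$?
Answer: $-37$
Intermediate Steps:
$K = -120$ ($K = - 6 \cdot 4 \cdot 5 = \left(-6\right) 20 = -120$)
$J{\left(Q,L \right)} = 2 + 60 L \left(4 + Q\right)$ ($J{\left(Q,L \right)} = 2 - \frac{L \left(-120\right) \left(1 Q + 4\right)}{2} = 2 - \frac{- 120 L \left(Q + 4\right)}{2} = 2 - \frac{- 120 L \left(4 + Q\right)}{2} = 2 - \frac{\left(-120\right) L \left(4 + Q\right)}{2} = 2 + 60 L \left(4 + Q\right)$)
$N{\left(-1,J{\left(-1,0 \right)} \right)} X = \left(-1 + \left(2 + 240 \cdot 0 + 60 \cdot 0 \left(-1\right)\right)\right) \left(-37\right) = \left(-1 + \left(2 + 0 + 0\right)\right) \left(-37\right) = \left(-1 + 2\right) \left(-37\right) = 1 \left(-37\right) = -37$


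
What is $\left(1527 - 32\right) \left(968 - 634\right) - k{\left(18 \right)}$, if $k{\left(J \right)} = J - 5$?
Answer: $499317$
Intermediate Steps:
$k{\left(J \right)} = -5 + J$
$\left(1527 - 32\right) \left(968 - 634\right) - k{\left(18 \right)} = \left(1527 - 32\right) \left(968 - 634\right) - \left(-5 + 18\right) = 1495 \cdot 334 - 13 = 499330 - 13 = 499317$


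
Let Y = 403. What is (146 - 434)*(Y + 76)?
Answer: -137952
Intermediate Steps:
(146 - 434)*(Y + 76) = (146 - 434)*(403 + 76) = -288*479 = -137952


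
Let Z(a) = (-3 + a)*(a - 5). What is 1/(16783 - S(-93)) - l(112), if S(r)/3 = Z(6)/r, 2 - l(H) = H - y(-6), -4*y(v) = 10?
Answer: 58531081/520276 ≈ 112.50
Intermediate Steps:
y(v) = -5/2 (y(v) = -¼*10 = -5/2)
Z(a) = (-5 + a)*(-3 + a) (Z(a) = (-3 + a)*(-5 + a) = (-5 + a)*(-3 + a))
l(H) = -½ - H (l(H) = 2 - (H - 1*(-5/2)) = 2 - (H + 5/2) = 2 - (5/2 + H) = 2 + (-5/2 - H) = -½ - H)
S(r) = 9/r (S(r) = 3*((15 + 6² - 8*6)/r) = 3*((15 + 36 - 48)/r) = 3*(3/r) = 9/r)
1/(16783 - S(-93)) - l(112) = 1/(16783 - 9/(-93)) - (-½ - 1*112) = 1/(16783 - 9*(-1)/93) - (-½ - 112) = 1/(16783 - 1*(-3/31)) - 1*(-225/2) = 1/(16783 + 3/31) + 225/2 = 1/(520276/31) + 225/2 = 31/520276 + 225/2 = 58531081/520276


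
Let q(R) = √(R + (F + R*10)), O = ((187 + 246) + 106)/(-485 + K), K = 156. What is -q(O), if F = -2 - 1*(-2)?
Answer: -11*I*√329/47 ≈ -4.2451*I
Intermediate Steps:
F = 0 (F = -2 + 2 = 0)
O = -77/47 (O = ((187 + 246) + 106)/(-485 + 156) = (433 + 106)/(-329) = 539*(-1/329) = -77/47 ≈ -1.6383)
q(R) = √11*√R (q(R) = √(R + (0 + R*10)) = √(R + (0 + 10*R)) = √(R + 10*R) = √(11*R) = √11*√R)
-q(O) = -√11*√(-77/47) = -√11*I*√3619/47 = -11*I*√329/47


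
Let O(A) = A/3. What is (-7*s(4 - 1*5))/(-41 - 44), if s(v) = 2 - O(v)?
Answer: 49/255 ≈ 0.19216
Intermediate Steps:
O(A) = A/3 (O(A) = A*(⅓) = A/3)
s(v) = 2 - v/3
(-7*s(4 - 1*5))/(-41 - 44) = (-7*(2 - (4 - 1*5)/3))/(-41 - 44) = -7*(2 - (4 - 5)/3)/(-85) = -7*(2 - ⅓*(-1))*(-1/85) = -7*(2 + ⅓)*(-1/85) = -7*7/3*(-1/85) = -49/3*(-1/85) = 49/255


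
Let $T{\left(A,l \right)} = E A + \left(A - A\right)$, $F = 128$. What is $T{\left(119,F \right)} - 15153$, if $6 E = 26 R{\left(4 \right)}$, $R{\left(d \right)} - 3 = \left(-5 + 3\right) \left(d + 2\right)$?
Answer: $-19794$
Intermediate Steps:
$R{\left(d \right)} = -1 - 2 d$ ($R{\left(d \right)} = 3 + \left(-5 + 3\right) \left(d + 2\right) = 3 - 2 \left(2 + d\right) = 3 - \left(4 + 2 d\right) = -1 - 2 d$)
$E = -39$ ($E = \frac{26 \left(-1 - 8\right)}{6} = \frac{26 \left(-9\right)}{6} = \frac{1}{6} \left(-234\right) = -39$)
$T{\left(A,l \right)} = - 39 A$ ($T{\left(A,l \right)} = - 39 A + \left(A - A\right) = - 39 A + 0 = - 39 A$)
$T{\left(119,F \right)} - 15153 = \left(-39\right) 119 - 15153 = -4641 - 15153 = -19794$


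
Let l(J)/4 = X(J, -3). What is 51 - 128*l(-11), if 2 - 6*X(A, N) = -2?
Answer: -871/3 ≈ -290.33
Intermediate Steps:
X(A, N) = 2/3 (X(A, N) = 1/3 - 1/6*(-2) = 1/3 + 1/3 = 2/3)
l(J) = 8/3 (l(J) = 4*(2/3) = 8/3)
51 - 128*l(-11) = 51 - 128*8/3 = 51 - 1024/3 = -871/3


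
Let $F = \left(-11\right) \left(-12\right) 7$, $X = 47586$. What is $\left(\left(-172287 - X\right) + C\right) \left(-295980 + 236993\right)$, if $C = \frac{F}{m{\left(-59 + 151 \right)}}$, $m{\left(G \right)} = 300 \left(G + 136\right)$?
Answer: $\frac{73926992768701}{5700} \approx 1.297 \cdot 10^{10}$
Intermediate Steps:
$m{\left(G \right)} = 40800 + 300 G$ ($m{\left(G \right)} = 300 \left(136 + G\right) = 40800 + 300 G$)
$F = 924$ ($F = 132 \cdot 7 = 924$)
$C = \frac{77}{5700}$ ($C = \frac{924}{40800 + 300 \left(-59 + 151\right)} = \frac{924}{40800 + 300 \cdot 92} = \frac{924}{40800 + 27600} = \frac{924}{68400} = 924 \cdot \frac{1}{68400} = \frac{77}{5700} \approx 0.013509$)
$\left(\left(-172287 - X\right) + C\right) \left(-295980 + 236993\right) = \left(\left(-172287 - 47586\right) + \frac{77}{5700}\right) \left(-295980 + 236993\right) = \left(\left(-172287 - 47586\right) + \frac{77}{5700}\right) \left(-58987\right) = \left(-219873 + \frac{77}{5700}\right) \left(-58987\right) = \left(- \frac{1253276023}{5700}\right) \left(-58987\right) = \frac{73926992768701}{5700}$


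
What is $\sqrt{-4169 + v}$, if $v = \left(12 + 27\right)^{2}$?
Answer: $2 i \sqrt{662} \approx 51.459 i$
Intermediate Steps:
$v = 1521$ ($v = 39^{2} = 1521$)
$\sqrt{-4169 + v} = \sqrt{-4169 + 1521} = \sqrt{-2648} = 2 i \sqrt{662}$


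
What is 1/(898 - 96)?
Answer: 1/802 ≈ 0.0012469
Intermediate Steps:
1/(898 - 96) = 1/802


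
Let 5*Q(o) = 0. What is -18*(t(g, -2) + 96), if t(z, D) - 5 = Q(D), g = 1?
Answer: -1818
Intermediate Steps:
Q(o) = 0 (Q(o) = (1/5)*0 = 0)
t(z, D) = 5 (t(z, D) = 5 + 0 = 5)
-18*(t(g, -2) + 96) = -18*(5 + 96) = -18*101 = -1818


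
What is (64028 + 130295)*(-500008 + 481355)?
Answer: -3624706919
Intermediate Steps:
(64028 + 130295)*(-500008 + 481355) = 194323*(-18653) = -3624706919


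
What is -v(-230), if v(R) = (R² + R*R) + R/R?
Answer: -105801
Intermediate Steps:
v(R) = 1 + 2*R² (v(R) = (R² + R²) + 1 = 2*R² + 1 = 1 + 2*R²)
-v(-230) = -(1 + 2*(-230)²) = -(1 + 2*52900) = -(1 + 105800) = -1*105801 = -105801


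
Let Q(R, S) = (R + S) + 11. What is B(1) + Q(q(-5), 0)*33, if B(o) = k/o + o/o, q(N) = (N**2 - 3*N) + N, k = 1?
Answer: 1520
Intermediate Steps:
q(N) = N**2 - 2*N
B(o) = 1 + 1/o (B(o) = 1/o + o/o = 1/o + 1 = 1 + 1/o)
Q(R, S) = 11 + R + S
B(1) + Q(q(-5), 0)*33 = (1 + 1)/1 + (11 - 5*(-2 - 5) + 0)*33 = 1*2 + (11 - 5*(-7) + 0)*33 = 2 + (11 + 35 + 0)*33 = 2 + 46*33 = 2 + 1518 = 1520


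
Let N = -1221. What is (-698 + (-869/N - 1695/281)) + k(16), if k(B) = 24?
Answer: -21188680/31191 ≈ -679.32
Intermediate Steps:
(-698 + (-869/N - 1695/281)) + k(16) = (-698 + (-869/(-1221) - 1695/281)) + 24 = (-698 + (-869*(-1/1221) - 1695*1/281)) + 24 = (-698 + (79/111 - 1695/281)) + 24 = (-698 - 165946/31191) + 24 = -21937264/31191 + 24 = -21188680/31191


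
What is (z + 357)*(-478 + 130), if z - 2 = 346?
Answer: -245340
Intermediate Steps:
z = 348 (z = 2 + 346 = 348)
(z + 357)*(-478 + 130) = (348 + 357)*(-478 + 130) = 705*(-348) = -245340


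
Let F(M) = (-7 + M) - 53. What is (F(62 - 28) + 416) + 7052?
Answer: 7442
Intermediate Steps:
F(M) = -60 + M
(F(62 - 28) + 416) + 7052 = ((-60 + (62 - 28)) + 416) + 7052 = ((-60 + 34) + 416) + 7052 = (-26 + 416) + 7052 = 390 + 7052 = 7442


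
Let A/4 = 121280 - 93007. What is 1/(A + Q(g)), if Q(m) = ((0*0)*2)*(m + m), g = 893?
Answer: 1/113092 ≈ 8.8424e-6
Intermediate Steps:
A = 113092 (A = 4*(121280 - 93007) = 4*28273 = 113092)
Q(m) = 0 (Q(m) = (0*2)*(2*m) = 0*(2*m) = 0)
1/(A + Q(g)) = 1/(113092 + 0) = 1/113092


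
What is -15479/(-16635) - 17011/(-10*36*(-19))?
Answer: -2361355/1517112 ≈ -1.5565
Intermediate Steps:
-15479/(-16635) - 17011/(-10*36*(-19)) = -15479*(-1/16635) - 17011/((-360*(-19))) = 15479/16635 - 17011/6840 = -2361355/1517112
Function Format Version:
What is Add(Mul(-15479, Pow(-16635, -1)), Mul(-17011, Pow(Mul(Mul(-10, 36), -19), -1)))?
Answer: Rational(-2361355, 1517112) ≈ -1.5565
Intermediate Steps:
Add(Mul(-15479, Pow(-16635, -1)), Mul(-17011, Pow(Mul(Mul(-10, 36), -19), -1))) = Add(Mul(-15479, Rational(-1, 16635)), Mul(-17011, Pow(Mul(-360, -19), -1))) = Add(Rational(15479, 16635), Mul(-17011, Pow(6840, -1))) = Add(Rational(15479, 16635), Mul(-17011, Rational(1, 6840))) = Add(Rational(15479, 16635), Rational(-17011, 6840)) = Rational(-2361355, 1517112)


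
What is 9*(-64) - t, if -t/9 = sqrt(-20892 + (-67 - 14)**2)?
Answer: -576 + 9*I*sqrt(14331) ≈ -576.0 + 1077.4*I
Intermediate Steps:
t = -9*I*sqrt(14331) (t = -9*sqrt(-20892 + (-67 - 14)**2) = -9*sqrt(-20892 + (-81)**2) = -9*sqrt(-20892 + 6561) = -9*I*sqrt(14331) ≈ -1077.4*I)
9*(-64) - t = 9*(-64) - (-9)*I*sqrt(14331) = -576 + 9*I*sqrt(14331)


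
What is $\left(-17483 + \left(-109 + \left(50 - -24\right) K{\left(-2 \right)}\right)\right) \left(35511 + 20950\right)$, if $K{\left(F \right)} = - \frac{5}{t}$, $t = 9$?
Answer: $- \frac{8960247778}{9} \approx -9.9558 \cdot 10^{8}$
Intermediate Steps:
$K{\left(F \right)} = - \frac{5}{9}$
$\left(-17483 + \left(-109 + \left(50 - -24\right) K{\left(-2 \right)}\right)\right) \left(35511 + 20950\right) = \left(-17483 - \left(109 - \left(50 - -24\right) \left(- \frac{5}{9}\right)\right)\right) \left(35511 + 20950\right) = \left(-17483 - \left(109 - \left(50 + 24\right) \left(- \frac{5}{9}\right)\right)\right) 56461 = \left(-17483 + \left(-109 + 74 \left(- \frac{5}{9}\right)\right)\right) 56461 = \left(-17483 - \frac{1351}{9}\right) 56461 = \left(- \frac{158698}{9}\right) 56461 = - \frac{8960247778}{9}$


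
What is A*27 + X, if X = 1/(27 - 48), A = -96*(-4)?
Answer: 217727/21 ≈ 10368.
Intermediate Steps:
A = 384
X = -1/21 (X = 1/(-21) = -1/21 ≈ -0.047619)
A*27 + X = 384*27 - 1/21 = 10368 - 1/21 = 217727/21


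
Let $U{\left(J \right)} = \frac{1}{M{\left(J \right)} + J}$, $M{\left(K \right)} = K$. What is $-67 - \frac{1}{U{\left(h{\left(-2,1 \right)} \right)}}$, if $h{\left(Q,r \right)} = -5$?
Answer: $-57$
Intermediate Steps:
$U{\left(J \right)} = \frac{1}{2 J}$ ($U{\left(J \right)} = \frac{1}{J + J} = \frac{1}{2 J}$)
$-67 - \frac{1}{U{\left(h{\left(-2,1 \right)} \right)}} = -67 - \frac{1}{\frac{1}{2} \frac{1}{-5}} = -67 - \frac{1}{\frac{1}{2} \left(- \frac{1}{5}\right)} = -67 - \frac{1}{- \frac{1}{10}} = -67 - -10 = -67 + 10 = -57$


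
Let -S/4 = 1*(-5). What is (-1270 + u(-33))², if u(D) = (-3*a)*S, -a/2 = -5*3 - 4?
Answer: 12602500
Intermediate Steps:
S = 20 (S = -4*(-5) = 20)
a = 38 (a = -2*(-5*3 - 4) = -2*(-15 - 4) = -2*(-19) = 38)
u(D) = -2280 (u(D) = -3*38*20 = -114*20 = -2280)
(-1270 + u(-33))² = (-1270 - 2280)² = (-3550)² = 12602500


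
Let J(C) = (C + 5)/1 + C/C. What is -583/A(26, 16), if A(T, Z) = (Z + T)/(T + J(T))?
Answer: -16907/21 ≈ -805.10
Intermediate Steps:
J(C) = 6 + C (J(C) = (5 + C)*1 + 1 = (5 + C) + 1 = 6 + C)
A(T, Z) = (T + Z)/(6 + 2*T) (A(T, Z) = (Z + T)/(T + (6 + T)) = (T + Z)/(6 + 2*T))
-583/A(26, 16) = -583*2*(3 + 26)/(26 + 16) = -583/((½)*42/29) = -583/((½)*(1/29)*42) = -583/21/29 = -583*29/21 = -16907/21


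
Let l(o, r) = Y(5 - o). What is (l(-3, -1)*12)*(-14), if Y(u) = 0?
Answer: 0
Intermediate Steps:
l(o, r) = 0
(l(-3, -1)*12)*(-14) = (0*12)*(-14) = 0*(-14) = 0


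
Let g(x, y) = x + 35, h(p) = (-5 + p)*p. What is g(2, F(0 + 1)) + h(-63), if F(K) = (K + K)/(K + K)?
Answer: 4321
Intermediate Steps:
h(p) = p*(-5 + p)
F(K) = 1 (F(K) = (2*K)/((2*K)) = (2*K)*(1/(2*K)) = 1)
g(x, y) = 35 + x
g(2, F(0 + 1)) + h(-63) = (35 + 2) - 63*(-5 - 63) = 37 - 63*(-68) = 37 + 4284 = 4321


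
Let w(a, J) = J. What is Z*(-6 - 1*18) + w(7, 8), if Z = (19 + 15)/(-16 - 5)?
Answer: 328/7 ≈ 46.857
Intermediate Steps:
Z = -34/21 (Z = 34/(-21) = 34*(-1/21) = -34/21 ≈ -1.6190)
Z*(-6 - 1*18) + w(7, 8) = -34*(-6 - 1*18)/21 + 8 = -34*(-6 - 18)/21 + 8 = -34/21*(-24) + 8 = 272/7 + 8 = 328/7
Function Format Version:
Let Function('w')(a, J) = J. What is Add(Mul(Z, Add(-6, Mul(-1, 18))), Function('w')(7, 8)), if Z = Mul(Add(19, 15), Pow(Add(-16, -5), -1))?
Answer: Rational(328, 7) ≈ 46.857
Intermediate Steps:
Z = Rational(-34, 21) (Z = Mul(34, Pow(-21, -1)) = Mul(34, Rational(-1, 21)) = Rational(-34, 21) ≈ -1.6190)
Add(Mul(Z, Add(-6, Mul(-1, 18))), Function('w')(7, 8)) = Add(Mul(Rational(-34, 21), Add(-6, Mul(-1, 18))), 8) = Add(Mul(Rational(-34, 21), Add(-6, -18)), 8) = Add(Mul(Rational(-34, 21), -24), 8) = Add(Rational(272, 7), 8) = Rational(328, 7)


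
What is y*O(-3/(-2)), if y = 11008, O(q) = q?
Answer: 16512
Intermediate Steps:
y*O(-3/(-2)) = 11008*(-3/(-2)) = 11008*(-3*(-1/2)) = 11008*(3/2) = 16512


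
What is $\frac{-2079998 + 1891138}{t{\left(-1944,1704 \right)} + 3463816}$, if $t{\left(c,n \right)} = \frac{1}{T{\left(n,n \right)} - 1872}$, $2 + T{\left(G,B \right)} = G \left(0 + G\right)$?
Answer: $- \frac{548022994120}{10051100367473} \approx -0.054524$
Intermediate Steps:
$T{\left(G,B \right)} = -2 + G^{2}$ ($T{\left(G,B \right)} = -2 + G \left(0 + G\right) = -2 + G G = -2 + G^{2}$)
$t{\left(c,n \right)} = \frac{1}{-1874 + n^{2}}$ ($t{\left(c,n \right)} = \frac{1}{\left(-2 + n^{2}\right) - 1872} = \frac{1}{-1874 + n^{2}}$)
$\frac{-2079998 + 1891138}{t{\left(-1944,1704 \right)} + 3463816} = \frac{-2079998 + 1891138}{\frac{1}{-1874 + 1704^{2}} + 3463816} = - \frac{188860}{\frac{1}{-1874 + 2903616} + 3463816} = - \frac{188860}{\frac{1}{2901742} + 3463816} = - \frac{188860}{\frac{10051100367473}{2901742}} = \left(-188860\right) \frac{2901742}{10051100367473} = - \frac{548022994120}{10051100367473}$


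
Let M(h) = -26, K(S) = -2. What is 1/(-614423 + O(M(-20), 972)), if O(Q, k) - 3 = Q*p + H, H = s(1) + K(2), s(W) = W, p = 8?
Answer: -1/614629 ≈ -1.6270e-6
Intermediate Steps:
H = -1 (H = 1 - 2 = -1)
O(Q, k) = 2 + 8*Q (O(Q, k) = 3 + (Q*8 - 1) = 3 + (8*Q - 1) = 3 + (-1 + 8*Q) = 2 + 8*Q)
1/(-614423 + O(M(-20), 972)) = 1/(-614423 + (2 + 8*(-26))) = 1/(-614423 + (2 - 208)) = 1/(-614423 - 206) = 1/(-614629) = -1/614629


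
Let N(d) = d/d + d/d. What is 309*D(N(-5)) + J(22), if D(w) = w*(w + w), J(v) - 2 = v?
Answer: 2496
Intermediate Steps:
N(d) = 2 (N(d) = 1 + 1 = 2)
J(v) = 2 + v
D(w) = 2*w² (D(w) = w*(2*w) = 2*w²)
309*D(N(-5)) + J(22) = 309*(2*2²) + (2 + 22) = 309*(2*4) + 24 = 309*8 + 24 = 2472 + 24 = 2496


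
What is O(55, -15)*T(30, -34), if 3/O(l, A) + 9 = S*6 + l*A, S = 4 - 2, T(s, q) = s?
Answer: -15/137 ≈ -0.10949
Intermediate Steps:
S = 2
O(l, A) = 3/(3 + A*l) (O(l, A) = 3/(-9 + (2*6 + l*A)) = 3/(-9 + (12 + A*l)) = 3/(3 + A*l))
O(55, -15)*T(30, -34) = (3/(3 - 15*55))*30 = (3/(3 - 825))*30 = (3/(-822))*30 = (3*(-1/822))*30 = -1/274*30 = -15/137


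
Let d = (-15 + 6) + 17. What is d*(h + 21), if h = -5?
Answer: 128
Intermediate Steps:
d = 8 (d = -9 + 17 = 8)
d*(h + 21) = 8*(-5 + 21) = 8*16 = 128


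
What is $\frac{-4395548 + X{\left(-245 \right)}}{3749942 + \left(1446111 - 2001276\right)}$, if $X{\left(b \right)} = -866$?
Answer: $- \frac{4396414}{3194777} \approx -1.3761$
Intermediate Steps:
$\frac{-4395548 + X{\left(-245 \right)}}{3749942 + \left(1446111 - 2001276\right)} = \frac{-4395548 - 866}{3749942 + \left(1446111 - 2001276\right)} = - \frac{4396414}{3749942 + \left(1446111 - 2001276\right)} = - \frac{4396414}{3749942 - 555165} = - \frac{4396414}{3194777}$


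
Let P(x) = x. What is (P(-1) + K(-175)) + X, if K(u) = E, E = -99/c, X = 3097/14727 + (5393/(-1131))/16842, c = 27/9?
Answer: -3159638170751/93508114518 ≈ -33.790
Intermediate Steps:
c = 3 (c = 27*(⅑) = 3)
X = 19637722861/93508114518 (X = 3097*(1/14727) + (5393*(-1/1131))*(1/16842) = 3097/14727 - 5393/1131*1/16842 = 3097/14727 - 5393/19048302 = 19637722861/93508114518 ≈ 0.21001)
E = -33 (E = -99/3 = -99*⅓ = -33)
K(u) = -33
(P(-1) + K(-175)) + X = (-1 - 33) + 19637722861/93508114518 = -34 + 19637722861/93508114518 = -3159638170751/93508114518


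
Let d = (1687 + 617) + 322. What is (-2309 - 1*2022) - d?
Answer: -6957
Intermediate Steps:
d = 2626 (d = 2304 + 322 = 2626)
(-2309 - 1*2022) - d = (-2309 - 1*2022) - 1*2626 = (-2309 - 2022) - 2626 = -4331 - 2626 = -6957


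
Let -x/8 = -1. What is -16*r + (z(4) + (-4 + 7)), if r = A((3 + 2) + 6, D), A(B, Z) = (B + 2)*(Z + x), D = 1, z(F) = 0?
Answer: -1869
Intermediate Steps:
x = 8 (x = -8*(-1) = 8)
A(B, Z) = (2 + B)*(8 + Z) (A(B, Z) = (B + 2)*(Z + 8) = (2 + B)*(8 + Z))
r = 117 (r = 16 + 2*1 + 8*((3 + 2) + 6) + ((3 + 2) + 6)*1 = 16 + 2 + 8*(5 + 6) + (5 + 6)*1 = 16 + 2 + 8*11 + 11*1 = 16 + 2 + 88 + 11 = 117)
-16*r + (z(4) + (-4 + 7)) = -16*117 + (0 + (-4 + 7)) = -1872 + (0 + 3) = -1872 + 3 = -1869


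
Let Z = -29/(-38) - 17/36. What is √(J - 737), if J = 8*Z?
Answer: I*√2386951/57 ≈ 27.105*I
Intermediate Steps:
Z = 199/684 (Z = -29*(-1/38) - 17*1/36 = 29/38 - 17/36 = 199/684 ≈ 0.29094)
J = 398/171 (J = 8*(199/684) = 398/171 ≈ 2.3275)
√(J - 737) = √(398/171 - 737) = √(-125629/171) = I*√2386951/57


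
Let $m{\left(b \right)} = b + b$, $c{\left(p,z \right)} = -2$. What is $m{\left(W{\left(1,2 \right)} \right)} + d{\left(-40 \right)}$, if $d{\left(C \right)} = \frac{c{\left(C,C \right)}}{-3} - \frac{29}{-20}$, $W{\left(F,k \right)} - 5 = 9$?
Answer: $\frac{1807}{60} \approx 30.117$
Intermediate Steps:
$W{\left(F,k \right)} = 14$ ($W{\left(F,k \right)} = 5 + 9 = 14$)
$m{\left(b \right)} = 2 b$
$d{\left(C \right)} = \frac{127}{60}$ ($d{\left(C \right)} = - \frac{2}{-3} - \frac{29}{-20} = \left(-2\right) \left(- \frac{1}{3}\right) - - \frac{29}{20} = \frac{2}{3} + \frac{29}{20} = \frac{127}{60}$)
$m{\left(W{\left(1,2 \right)} \right)} + d{\left(-40 \right)} = 2 \cdot 14 + \frac{127}{60} = 28 + \frac{127}{60} = \frac{1807}{60}$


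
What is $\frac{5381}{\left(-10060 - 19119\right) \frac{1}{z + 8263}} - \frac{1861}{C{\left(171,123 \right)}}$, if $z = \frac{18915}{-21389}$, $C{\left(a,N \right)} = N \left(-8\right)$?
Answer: $- \frac{934545452651077}{614123876904} \approx -1521.8$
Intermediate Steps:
$C{\left(a,N \right)} = - 8 N$
$z = - \frac{18915}{21389}$ ($z = 18915 \left(- \frac{1}{21389}\right) = - \frac{18915}{21389} \approx -0.88433$)
$\frac{5381}{\left(-10060 - 19119\right) \frac{1}{z + 8263}} - \frac{1861}{C{\left(171,123 \right)}} = \frac{5381}{\left(-10060 - 19119\right) \frac{1}{- \frac{18915}{21389} + 8263}} - \frac{1861}{\left(-8\right) 123} = \frac{5381}{\left(-29179\right) \frac{1}{\frac{176718392}{21389}}} - \frac{1861}{-984} = \frac{5381}{\left(-29179\right) \frac{21389}{176718392}} - - \frac{1861}{984} = \frac{5381}{- \frac{624109631}{176718392}} + \frac{1861}{984} = 5381 \left(- \frac{176718392}{624109631}\right) + \frac{1861}{984} = - \frac{950921667352}{624109631} + \frac{1861}{984} = - \frac{934545452651077}{614123876904}$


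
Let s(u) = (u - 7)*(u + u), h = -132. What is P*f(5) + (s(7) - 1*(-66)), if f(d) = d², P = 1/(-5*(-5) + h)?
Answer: 7037/107 ≈ 65.766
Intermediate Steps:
P = -1/107 (P = 1/(-5*(-5) - 132) = 1/(25 - 132) = 1/(-107) = -1/107 ≈ -0.0093458)
s(u) = 2*u*(-7 + u) (s(u) = (-7 + u)*(2*u) = 2*u*(-7 + u))
P*f(5) + (s(7) - 1*(-66)) = -1/107*5² + (2*7*(-7 + 7) - 1*(-66)) = -1/107*25 + (2*7*0 + 66) = -25/107 + (0 + 66) = -25/107 + 66 = 7037/107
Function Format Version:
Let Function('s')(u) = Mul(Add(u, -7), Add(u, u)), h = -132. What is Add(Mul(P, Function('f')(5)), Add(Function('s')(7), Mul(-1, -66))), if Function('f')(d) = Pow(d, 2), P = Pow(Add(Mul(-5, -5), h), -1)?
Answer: Rational(7037, 107) ≈ 65.766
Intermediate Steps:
P = Rational(-1, 107) (P = Pow(Add(Mul(-5, -5), -132), -1) = Pow(Add(25, -132), -1) = Pow(-107, -1) = Rational(-1, 107) ≈ -0.0093458)
Function('s')(u) = Mul(2, u, Add(-7, u)) (Function('s')(u) = Mul(Add(-7, u), Mul(2, u)) = Mul(2, u, Add(-7, u)))
Add(Mul(P, Function('f')(5)), Add(Function('s')(7), Mul(-1, -66))) = Add(Mul(Rational(-1, 107), Pow(5, 2)), Add(Mul(2, 7, Add(-7, 7)), Mul(-1, -66))) = Add(Mul(Rational(-1, 107), 25), Add(Mul(2, 7, 0), 66)) = Add(Rational(-25, 107), Add(0, 66)) = Add(Rational(-25, 107), 66) = Rational(7037, 107)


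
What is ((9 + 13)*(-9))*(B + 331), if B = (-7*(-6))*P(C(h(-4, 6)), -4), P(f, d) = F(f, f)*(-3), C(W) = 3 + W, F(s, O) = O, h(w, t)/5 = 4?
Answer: 508266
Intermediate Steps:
h(w, t) = 20 (h(w, t) = 5*4 = 20)
P(f, d) = -3*f (P(f, d) = f*(-3) = -3*f)
B = -2898 (B = (-7*(-6))*(-3*(3 + 20)) = 42*(-3*23) = 42*(-69) = -2898)
((9 + 13)*(-9))*(B + 331) = ((9 + 13)*(-9))*(-2898 + 331) = (22*(-9))*(-2567) = -198*(-2567) = 508266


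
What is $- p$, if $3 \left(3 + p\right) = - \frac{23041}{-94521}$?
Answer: $\frac{827648}{283563} \approx 2.9187$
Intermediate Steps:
$p = - \frac{827648}{283563}$ ($p = -3 + \frac{\left(-23041\right) \frac{1}{-94521}}{3} = -3 + \frac{\left(-23041\right) \left(- \frac{1}{94521}\right)}{3} = -3 + \frac{1}{3} \cdot \frac{23041}{94521} = -3 + \frac{23041}{283563} = - \frac{827648}{283563} \approx -2.9187$)
$- p = \left(-1\right) \left(- \frac{827648}{283563}\right) = \frac{827648}{283563}$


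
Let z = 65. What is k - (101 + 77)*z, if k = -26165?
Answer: -37735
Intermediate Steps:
k - (101 + 77)*z = -26165 - (101 + 77)*65 = -26165 - 178*65 = -26165 - 1*11570 = -26165 - 11570 = -37735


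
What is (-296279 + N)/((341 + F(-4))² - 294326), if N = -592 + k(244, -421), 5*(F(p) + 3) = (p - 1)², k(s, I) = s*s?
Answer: 237335/176677 ≈ 1.3433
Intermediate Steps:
k(s, I) = s²
F(p) = -3 + (-1 + p)²/5 (F(p) = -3 + (p - 1)²/5 = -3 + (-1 + p)²/5)
N = 58944 (N = -592 + 244² = -592 + 59536 = 58944)
(-296279 + N)/((341 + F(-4))² - 294326) = (-296279 + 58944)/((341 + (-3 + (-1 - 4)²/5))² - 294326) = -237335/((341 + (-3 + (⅕)*(-5)²))² - 294326) = -237335/((341 + (-3 + (⅕)*25))² - 294326) = -237335/((341 + (-3 + 5))² - 294326) = -237335/((341 + 2)² - 294326) = -237335/(343² - 294326) = -237335/(117649 - 294326) = -237335/(-176677) = -237335*(-1/176677) = 237335/176677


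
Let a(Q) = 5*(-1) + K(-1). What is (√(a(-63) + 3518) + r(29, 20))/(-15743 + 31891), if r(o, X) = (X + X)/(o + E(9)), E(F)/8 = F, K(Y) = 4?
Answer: 10/407737 + √3517/16148 ≈ 0.0036971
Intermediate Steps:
E(F) = 8*F
a(Q) = -1 (a(Q) = 5*(-1) + 4 = -5 + 4 = -1)
r(o, X) = 2*X/(72 + o) (r(o, X) = (X + X)/(o + 8*9) = (2*X)/(o + 72) = (2*X)/(72 + o) = 2*X/(72 + o))
(√(a(-63) + 3518) + r(29, 20))/(-15743 + 31891) = (√(-1 + 3518) + 2*20/(72 + 29))/(-15743 + 31891) = (√3517 + 2*20/101)/16148 = (√3517 + 2*20*(1/101))*(1/16148) = (√3517 + 40/101)*(1/16148) = (40/101 + √3517)*(1/16148) = 10/407737 + √3517/16148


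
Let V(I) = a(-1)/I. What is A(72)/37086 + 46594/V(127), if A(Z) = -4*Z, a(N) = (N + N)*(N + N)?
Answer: 18287842043/12362 ≈ 1.4794e+6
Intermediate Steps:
a(N) = 4*N² (a(N) = (2*N)*(2*N) = 4*N²)
V(I) = 4/I (V(I) = (4*(-1)²)/I = (4*1)/I = 4/I)
A(72)/37086 + 46594/V(127) = -4*72/37086 + 46594/((4/127)) = -288*1/37086 + 46594/((4*(1/127))) = -48/6181 + 46594/(4/127) = -48/6181 + 46594*(127/4) = -48/6181 + 2958719/2 = 18287842043/12362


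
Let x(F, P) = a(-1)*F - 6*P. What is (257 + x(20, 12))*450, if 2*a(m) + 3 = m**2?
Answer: 74250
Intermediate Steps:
a(m) = -3/2 + m**2/2
x(F, P) = -F - 6*P (x(F, P) = (-3/2 + (1/2)*(-1)**2)*F - 6*P = (-3/2 + (1/2)*1)*F - 6*P = (-3/2 + 1/2)*F - 6*P = -F - 6*P)
(257 + x(20, 12))*450 = (257 + (-1*20 - 6*12))*450 = (257 + (-20 - 72))*450 = (257 - 92)*450 = 165*450 = 74250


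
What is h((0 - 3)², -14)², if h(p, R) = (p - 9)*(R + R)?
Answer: 0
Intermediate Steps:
h(p, R) = 2*R*(-9 + p) (h(p, R) = (-9 + p)*(2*R) = 2*R*(-9 + p))
h((0 - 3)², -14)² = (2*(-14)*(-9 + (0 - 3)²))² = (2*(-14)*(-9 + (-3)²))² = (2*(-14)*(-9 + 9))² = (2*(-14)*0)² = 0² = 0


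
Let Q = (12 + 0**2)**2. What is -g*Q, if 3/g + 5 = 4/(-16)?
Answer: 576/7 ≈ 82.286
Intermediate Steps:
g = -4/7 (g = 3/(-5 + 4/(-16)) = 3/(-5 + 4*(-1/16)) = 3/(-5 - 1/4) = 3/(-21/4) = 3*(-4/21) = -4/7 ≈ -0.57143)
Q = 144 (Q = (12 + 0)**2 = 12**2 = 144)
-g*Q = -(-4)*144/7 = -1*(-576/7) = 576/7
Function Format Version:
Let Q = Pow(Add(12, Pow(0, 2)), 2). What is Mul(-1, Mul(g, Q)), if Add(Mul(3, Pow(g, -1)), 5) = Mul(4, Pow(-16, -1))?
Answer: Rational(576, 7) ≈ 82.286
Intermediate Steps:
g = Rational(-4, 7) (g = Mul(3, Pow(Add(-5, Mul(4, Pow(-16, -1))), -1)) = Mul(3, Pow(Add(-5, Mul(4, Rational(-1, 16))), -1)) = Mul(3, Pow(Add(-5, Rational(-1, 4)), -1)) = Mul(3, Pow(Rational(-21, 4), -1)) = Mul(3, Rational(-4, 21)) = Rational(-4, 7) ≈ -0.57143)
Q = 144 (Q = Pow(Add(12, 0), 2) = Pow(12, 2) = 144)
Mul(-1, Mul(g, Q)) = Mul(-1, Mul(Rational(-4, 7), 144)) = Mul(-1, Rational(-576, 7)) = Rational(576, 7)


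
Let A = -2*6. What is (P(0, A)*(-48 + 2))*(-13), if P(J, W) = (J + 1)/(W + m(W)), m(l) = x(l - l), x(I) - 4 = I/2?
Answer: -299/4 ≈ -74.750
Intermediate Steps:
x(I) = 4 + I/2
m(l) = 4 (m(l) = 4 + (l - l)/2 = 4 + (½)*0 = 4 + 0 = 4)
A = -12
P(J, W) = (1 + J)/(4 + W) (P(J, W) = (J + 1)/(W + 4) = (1 + J)/(4 + W))
(P(0, A)*(-48 + 2))*(-13) = (((1 + 0)/(4 - 12))*(-48 + 2))*(-13) = ((1/(-8))*(-46))*(-13) = (-⅛*1*(-46))*(-13) = -⅛*(-46)*(-13) = (23/4)*(-13) = -299/4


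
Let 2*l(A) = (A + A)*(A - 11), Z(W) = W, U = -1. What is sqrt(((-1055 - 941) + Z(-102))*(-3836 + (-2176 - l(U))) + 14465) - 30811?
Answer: -30811 + sqrt(12652817) ≈ -27254.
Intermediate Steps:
l(A) = A*(-11 + A) (l(A) = ((A + A)*(A - 11))/2 = ((2*A)*(-11 + A))/2 = (2*A*(-11 + A))/2 = A*(-11 + A))
sqrt(((-1055 - 941) + Z(-102))*(-3836 + (-2176 - l(U))) + 14465) - 30811 = sqrt(((-1055 - 941) - 102)*(-3836 + (-2176 - (-1)*(-11 - 1))) + 14465) - 30811 = sqrt((-1996 - 102)*(-3836 + (-2176 - (-1)*(-12))) + 14465) - 30811 = sqrt(-2098*(-3836 + (-2176 - 1*12)) + 14465) - 30811 = sqrt(-2098*(-3836 + (-2176 - 12)) + 14465) - 30811 = sqrt(-2098*(-3836 - 2188) + 14465) - 30811 = sqrt(-2098*(-6024) + 14465) - 30811 = sqrt(12638352 + 14465) - 30811 = sqrt(12652817) - 30811 = -30811 + sqrt(12652817)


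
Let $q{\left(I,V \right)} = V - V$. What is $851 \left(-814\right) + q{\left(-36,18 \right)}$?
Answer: $-692714$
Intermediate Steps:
$q{\left(I,V \right)} = 0$
$851 \left(-814\right) + q{\left(-36,18 \right)} = 851 \left(-814\right) + 0 = -692714 + 0 = -692714$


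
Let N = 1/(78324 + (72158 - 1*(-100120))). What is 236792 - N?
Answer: 59340548783/250602 ≈ 2.3679e+5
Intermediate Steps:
N = 1/250602 (N = 1/(78324 + (72158 + 100120)) = 1/(78324 + 172278) = 1/250602 ≈ 3.9904e-6)
236792 - N = 236792 - 1*1/250602 = 236792 - 1/250602 = 59340548783/250602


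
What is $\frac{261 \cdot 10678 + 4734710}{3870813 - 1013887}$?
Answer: $\frac{3760834}{1428463} \approx 2.6328$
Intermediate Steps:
$\frac{261 \cdot 10678 + 4734710}{3870813 - 1013887} = \frac{2786958 + 4734710}{2856926} = 7521668 \cdot \frac{1}{2856926} = \frac{3760834}{1428463}$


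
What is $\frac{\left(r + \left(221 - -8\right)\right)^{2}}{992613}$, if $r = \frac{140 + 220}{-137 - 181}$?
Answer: $\frac{145853929}{2788249917} \approx 0.05231$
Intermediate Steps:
$r = - \frac{60}{53}$ ($r = \frac{360}{-318} = 360 \left(- \frac{1}{318}\right) = - \frac{60}{53} \approx -1.1321$)
$\frac{\left(r + \left(221 - -8\right)\right)^{2}}{992613} = \frac{\left(- \frac{60}{53} + \left(221 - -8\right)\right)^{2}}{992613} = \left(- \frac{60}{53} + \left(221 + 8\right)\right)^{2} \cdot \frac{1}{992613} = \left(- \frac{60}{53} + 229\right)^{2} \cdot \frac{1}{992613} = \left(\frac{12077}{53}\right)^{2} \cdot \frac{1}{992613} = \frac{145853929}{2809} \cdot \frac{1}{992613} = \frac{145853929}{2788249917}$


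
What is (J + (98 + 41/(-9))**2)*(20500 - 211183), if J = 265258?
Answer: -470206883473/9 ≈ -5.2245e+10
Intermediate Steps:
(J + (98 + 41/(-9))**2)*(20500 - 211183) = (265258 + (98 + 41/(-9))**2)*(20500 - 211183) = (265258 + (98 + 41*(-1/9))**2)*(-190683) = (265258 + (98 - 41/9)**2)*(-190683) = (265258 + (841/9)**2)*(-190683) = (265258 + 707281/81)*(-190683) = (22193179/81)*(-190683) = -470206883473/9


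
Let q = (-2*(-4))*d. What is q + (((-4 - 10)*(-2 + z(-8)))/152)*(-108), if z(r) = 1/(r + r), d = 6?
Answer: 8355/304 ≈ 27.484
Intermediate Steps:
z(r) = 1/(2*r)
q = 48 (q = -2*(-4)*6 = 8*6 = 48)
q + (((-4 - 10)*(-2 + z(-8)))/152)*(-108) = 48 + (((-4 - 10)*(-2 + (1/2)/(-8)))/152)*(-108) = 48 + (-14*(-2 + (1/2)*(-1/8))*(1/152))*(-108) = 48 + (-14*(-2 - 1/16)*(1/152))*(-108) = 48 + (-14*(-33/16)*(1/152))*(-108) = 48 + ((231/8)*(1/152))*(-108) = 48 + (231/1216)*(-108) = 48 - 6237/304 = 8355/304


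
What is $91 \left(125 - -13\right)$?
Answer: $12558$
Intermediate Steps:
$91 \left(125 - -13\right) = 91 \left(125 + \left(-48 + 61\right)\right) = 91 \left(125 + 13\right) = 91 \cdot 138 = 12558$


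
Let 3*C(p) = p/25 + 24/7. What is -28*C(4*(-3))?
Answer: -688/25 ≈ -27.520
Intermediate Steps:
C(p) = 8/7 + p/75 (C(p) = (p/25 + 24/7)/3 = (24/7 + p/25)/3 = 8/7 + p/75)
-28*C(4*(-3)) = -28*(8/7 + (4*(-3))/75) = -28*(8/7 + (1/75)*(-12)) = -28*(8/7 - 4/25) = -28*172/175 = -688/25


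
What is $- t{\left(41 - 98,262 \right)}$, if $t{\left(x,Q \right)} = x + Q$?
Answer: $-205$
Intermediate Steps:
$t{\left(x,Q \right)} = Q + x$
$- t{\left(41 - 98,262 \right)} = - (262 + \left(41 - 98\right)) = - (262 - 57) = \left(-1\right) 205 = -205$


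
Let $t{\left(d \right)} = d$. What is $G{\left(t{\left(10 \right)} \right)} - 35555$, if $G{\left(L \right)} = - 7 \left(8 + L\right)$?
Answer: $-35681$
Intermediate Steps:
$G{\left(L \right)} = -56 - 7 L$
$G{\left(t{\left(10 \right)} \right)} - 35555 = \left(-56 - 70\right) - 35555 = -126 - 35555 = -35681$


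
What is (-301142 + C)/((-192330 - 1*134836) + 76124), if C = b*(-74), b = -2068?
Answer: 74055/125521 ≈ 0.58998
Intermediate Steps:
C = 153032 (C = -2068*(-74) = 153032)
(-301142 + C)/((-192330 - 1*134836) + 76124) = (-301142 + 153032)/((-192330 - 1*134836) + 76124) = -148110/((-192330 - 134836) + 76124) = -148110/(-327166 + 76124) = -148110/(-251042) = -148110*(-1/251042) = 74055/125521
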